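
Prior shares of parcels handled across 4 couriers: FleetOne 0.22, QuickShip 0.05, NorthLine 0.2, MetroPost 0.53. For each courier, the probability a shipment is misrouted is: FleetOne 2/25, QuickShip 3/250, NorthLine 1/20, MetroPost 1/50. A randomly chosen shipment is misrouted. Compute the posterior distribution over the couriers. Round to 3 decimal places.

FleetOne 0.454, QuickShip 0.015, NorthLine 0.258, MetroPost 0.273

Unnormalized posteriors (prior × likelihood):
  FleetOne: 0.22 × 0.08 = 0.0176
  QuickShip: 0.05 × 0.012 = 0.0006
  NorthLine: 0.2 × 0.05 = 0.01
  MetroPost: 0.53 × 0.02 = 0.0106
Total = 0.0388.
P(FleetOne | misrouted) = 0.0176/0.0388 ≈ 0.454
P(QuickShip | misrouted) = 0.0006/0.0388 ≈ 0.015
P(NorthLine | misrouted) = 0.01/0.0388 ≈ 0.258
P(MetroPost | misrouted) = 0.0106/0.0388 ≈ 0.273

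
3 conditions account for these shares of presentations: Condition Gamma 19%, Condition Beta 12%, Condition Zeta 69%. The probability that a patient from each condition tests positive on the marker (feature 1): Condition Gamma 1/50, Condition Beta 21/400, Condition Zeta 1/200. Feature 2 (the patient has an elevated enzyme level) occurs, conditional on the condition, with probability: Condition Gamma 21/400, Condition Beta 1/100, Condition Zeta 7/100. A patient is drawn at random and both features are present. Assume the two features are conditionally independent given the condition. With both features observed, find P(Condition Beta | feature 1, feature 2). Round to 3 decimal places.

Prior × likelihood for each hypothesis:
  Condition Gamma: 0.19 × 0.02 × 0.0525 = 0.0001995
  Condition Beta: 0.12 × 0.0525 × 0.01 = 0.000063
  Condition Zeta: 0.69 × 0.005 × 0.07 = 0.0002415
Normalizing constant = 0.000504.
P(Condition Beta | evidence) = 0.000063 / 0.000504 ≈ 0.125.

0.125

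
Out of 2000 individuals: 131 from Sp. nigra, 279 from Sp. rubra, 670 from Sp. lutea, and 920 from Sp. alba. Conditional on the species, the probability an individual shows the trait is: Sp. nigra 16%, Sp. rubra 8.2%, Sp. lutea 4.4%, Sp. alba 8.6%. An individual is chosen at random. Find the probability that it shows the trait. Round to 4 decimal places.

0.0762

By Bayes' rule, posterior ∝ prior × likelihood:
  Sp. nigra: 0.0655 × 0.16 = 0.01048
  Sp. rubra: 0.1395 × 0.082 = 0.011439
  Sp. lutea: 0.335 × 0.044 = 0.01474
  Sp. alba: 0.46 × 0.086 = 0.03956
P(trait) = 0.01048 + 0.011439 + 0.01474 + 0.03956 = 0.076219 → 0.0762.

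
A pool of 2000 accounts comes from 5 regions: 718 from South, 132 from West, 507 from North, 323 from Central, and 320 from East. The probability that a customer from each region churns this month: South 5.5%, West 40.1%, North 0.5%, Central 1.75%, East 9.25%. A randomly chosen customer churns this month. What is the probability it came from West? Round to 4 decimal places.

Compute prior × likelihood for every hypothesis:
  South: 0.359 × 0.055 = 0.019745
  West: 0.066 × 0.401 = 0.026466
  North: 0.2535 × 0.005 = 0.0012675
  Central: 0.1615 × 0.0175 = 0.00282625
  East: 0.16 × 0.0925 = 0.0148
Total = 0.06510475.
P(West | evidence) = 0.026466 / 0.06510475 ≈ 0.4065.

0.4065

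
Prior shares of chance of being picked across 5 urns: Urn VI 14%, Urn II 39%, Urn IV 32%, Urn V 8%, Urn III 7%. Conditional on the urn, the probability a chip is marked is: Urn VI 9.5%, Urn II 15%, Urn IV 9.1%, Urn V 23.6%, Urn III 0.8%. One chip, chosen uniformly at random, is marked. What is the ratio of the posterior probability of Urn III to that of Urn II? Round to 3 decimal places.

0.010

Prior × likelihood for each hypothesis:
  Urn VI: 0.14 × 0.095 = 0.0133
  Urn II: 0.39 × 0.15 = 0.0585
  Urn IV: 0.32 × 0.091 = 0.02912
  Urn V: 0.08 × 0.236 = 0.01888
  Urn III: 0.07 × 0.008 = 0.00056
Normalizing constant = 0.12036.
The ratio is 0.00056 / 0.0585 (the normalizer cancels) = 0.010.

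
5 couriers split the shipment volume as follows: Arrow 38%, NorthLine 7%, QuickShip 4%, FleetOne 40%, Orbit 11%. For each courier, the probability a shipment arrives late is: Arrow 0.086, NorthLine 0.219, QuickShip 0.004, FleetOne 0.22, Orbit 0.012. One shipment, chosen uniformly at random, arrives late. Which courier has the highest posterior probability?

Unnormalized posteriors (prior × likelihood):
  Arrow: 0.38 × 0.086 = 0.03268
  NorthLine: 0.07 × 0.219 = 0.01533
  QuickShip: 0.04 × 0.004 = 0.00016
  FleetOne: 0.4 × 0.22 = 0.088
  Orbit: 0.11 × 0.012 = 0.00132
Normalizing constant = 0.13749.
Largest term belongs to FleetOne, so FleetOne is most probable.

FleetOne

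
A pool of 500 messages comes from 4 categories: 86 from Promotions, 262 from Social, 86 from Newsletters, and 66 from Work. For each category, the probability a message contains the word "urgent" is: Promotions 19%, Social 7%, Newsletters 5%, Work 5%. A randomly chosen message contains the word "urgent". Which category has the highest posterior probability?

Prior × likelihood for each hypothesis:
  Promotions: 0.172 × 0.19 = 0.03268
  Social: 0.524 × 0.07 = 0.03668
  Newsletters: 0.172 × 0.05 = 0.0086
  Work: 0.132 × 0.05 = 0.0066
Total = 0.08456.
Largest term belongs to Social, so Social is most probable.

Social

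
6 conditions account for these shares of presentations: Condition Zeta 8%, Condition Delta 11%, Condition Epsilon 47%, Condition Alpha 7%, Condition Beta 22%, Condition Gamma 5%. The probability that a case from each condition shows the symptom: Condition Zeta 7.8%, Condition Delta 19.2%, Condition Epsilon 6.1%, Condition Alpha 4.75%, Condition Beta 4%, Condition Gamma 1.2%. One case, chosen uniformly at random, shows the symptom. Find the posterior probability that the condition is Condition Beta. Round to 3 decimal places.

0.128

Compute prior × likelihood for every hypothesis:
  Condition Zeta: 0.08 × 0.078 = 0.00624
  Condition Delta: 0.11 × 0.192 = 0.02112
  Condition Epsilon: 0.47 × 0.061 = 0.02867
  Condition Alpha: 0.07 × 0.0475 = 0.003325
  Condition Beta: 0.22 × 0.04 = 0.0088
  Condition Gamma: 0.05 × 0.012 = 0.0006
Sum = 0.068755.
P(Condition Beta | evidence) = 0.0088 / 0.068755 ≈ 0.128.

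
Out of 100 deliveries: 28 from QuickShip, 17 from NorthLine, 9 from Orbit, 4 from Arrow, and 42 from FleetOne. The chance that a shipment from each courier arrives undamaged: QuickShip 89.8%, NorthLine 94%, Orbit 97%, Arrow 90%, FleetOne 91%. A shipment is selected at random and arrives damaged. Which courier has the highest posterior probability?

FleetOne

Taking complements, P(damaged | each) = QuickShip 0.102, NorthLine 0.06, Orbit 0.03, Arrow 0.1, FleetOne 0.09.
Prior × likelihood for each hypothesis:
  QuickShip: 0.28 × 0.102 = 0.02856
  NorthLine: 0.17 × 0.06 = 0.0102
  Orbit: 0.09 × 0.03 = 0.0027
  Arrow: 0.04 × 0.1 = 0.004
  FleetOne: 0.42 × 0.09 = 0.0378
Sum = 0.08326.
Largest term belongs to FleetOne, so FleetOne is most probable.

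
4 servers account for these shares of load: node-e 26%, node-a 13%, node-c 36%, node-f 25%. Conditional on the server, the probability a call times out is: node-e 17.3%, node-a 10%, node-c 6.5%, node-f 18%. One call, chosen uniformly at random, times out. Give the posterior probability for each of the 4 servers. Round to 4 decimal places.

By Bayes' rule, posterior ∝ prior × likelihood:
  node-e: 0.26 × 0.173 = 0.04498
  node-a: 0.13 × 0.1 = 0.013
  node-c: 0.36 × 0.065 = 0.0234
  node-f: 0.25 × 0.18 = 0.045
Sum = 0.12638.
P(node-e | timeout) = 0.04498/0.12638 ≈ 0.3559
P(node-a | timeout) = 0.013/0.12638 ≈ 0.1029
P(node-c | timeout) = 0.0234/0.12638 ≈ 0.1852
P(node-f | timeout) = 0.045/0.12638 ≈ 0.3561

node-e 0.3559, node-a 0.1029, node-c 0.1852, node-f 0.3561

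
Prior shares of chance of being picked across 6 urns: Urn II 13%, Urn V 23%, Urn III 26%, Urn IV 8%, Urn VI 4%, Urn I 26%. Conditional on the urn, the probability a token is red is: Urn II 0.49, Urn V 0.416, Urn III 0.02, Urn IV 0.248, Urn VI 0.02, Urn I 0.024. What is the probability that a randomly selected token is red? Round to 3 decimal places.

0.191

Prior × likelihood for each hypothesis:
  Urn II: 0.13 × 0.49 = 0.0637
  Urn V: 0.23 × 0.416 = 0.09568
  Urn III: 0.26 × 0.02 = 0.0052
  Urn IV: 0.08 × 0.248 = 0.01984
  Urn VI: 0.04 × 0.02 = 0.0008
  Urn I: 0.26 × 0.024 = 0.00624
P(red) = 0.0637 + 0.09568 + 0.0052 + 0.01984 + 0.0008 + 0.00624 = 0.19146 → 0.191.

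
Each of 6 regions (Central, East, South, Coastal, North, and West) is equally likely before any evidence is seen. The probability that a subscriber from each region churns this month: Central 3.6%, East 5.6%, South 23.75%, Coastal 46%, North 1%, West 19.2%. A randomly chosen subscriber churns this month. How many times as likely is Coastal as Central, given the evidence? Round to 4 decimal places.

12.7778

With a uniform prior (1/6 each), posterior ∝ likelihood:
  Central: 0.036
  East: 0.056
  South: 0.2375
  Coastal: 0.46
  North: 0.01
  West: 0.192
Total = 0.9915.
The ratio is 0.46 / 0.036 (the normalizer cancels) = 12.7778.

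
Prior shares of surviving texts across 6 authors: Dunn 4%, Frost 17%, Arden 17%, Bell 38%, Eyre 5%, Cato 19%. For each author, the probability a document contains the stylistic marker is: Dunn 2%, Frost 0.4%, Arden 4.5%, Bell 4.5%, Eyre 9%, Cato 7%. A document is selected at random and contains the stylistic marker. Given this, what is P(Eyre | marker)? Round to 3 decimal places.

Prior × likelihood for each hypothesis:
  Dunn: 0.04 × 0.02 = 0.0008
  Frost: 0.17 × 0.004 = 0.00068
  Arden: 0.17 × 0.045 = 0.00765
  Bell: 0.38 × 0.045 = 0.0171
  Eyre: 0.05 × 0.09 = 0.0045
  Cato: 0.19 × 0.07 = 0.0133
Sum = 0.04403.
P(Eyre | evidence) = 0.0045 / 0.04403 ≈ 0.102.

0.102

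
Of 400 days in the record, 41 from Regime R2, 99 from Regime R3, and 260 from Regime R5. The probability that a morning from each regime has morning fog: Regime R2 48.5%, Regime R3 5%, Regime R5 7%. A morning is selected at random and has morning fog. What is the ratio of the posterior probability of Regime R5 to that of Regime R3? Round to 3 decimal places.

Prior × likelihood for each hypothesis:
  Regime R2: 0.1025 × 0.485 = 0.0497125
  Regime R3: 0.2475 × 0.05 = 0.012375
  Regime R5: 0.65 × 0.07 = 0.0455
Sum = 0.1075875.
The ratio is 0.0455 / 0.012375 (the normalizer cancels) = 3.677.

3.677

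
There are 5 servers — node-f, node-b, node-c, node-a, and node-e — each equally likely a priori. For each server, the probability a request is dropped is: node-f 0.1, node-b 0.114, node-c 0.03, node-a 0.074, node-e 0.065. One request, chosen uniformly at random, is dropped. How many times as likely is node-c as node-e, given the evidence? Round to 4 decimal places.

With a uniform prior (1/5 each), posterior ∝ likelihood:
  node-f: 0.1
  node-b: 0.114
  node-c: 0.03
  node-a: 0.074
  node-e: 0.065
Normalizing constant = 0.383.
The ratio is 0.03 / 0.065 (the normalizer cancels) = 0.4615.

0.4615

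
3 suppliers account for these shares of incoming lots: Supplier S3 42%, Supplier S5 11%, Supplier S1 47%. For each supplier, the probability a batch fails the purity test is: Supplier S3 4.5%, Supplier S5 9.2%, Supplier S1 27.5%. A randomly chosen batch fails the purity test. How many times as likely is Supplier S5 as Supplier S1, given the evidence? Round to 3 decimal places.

Compute prior × likelihood for every hypothesis:
  Supplier S3: 0.42 × 0.045 = 0.0189
  Supplier S5: 0.11 × 0.092 = 0.01012
  Supplier S1: 0.47 × 0.275 = 0.12925
Total = 0.15827.
The ratio is 0.01012 / 0.12925 (the normalizer cancels) = 0.078.

0.078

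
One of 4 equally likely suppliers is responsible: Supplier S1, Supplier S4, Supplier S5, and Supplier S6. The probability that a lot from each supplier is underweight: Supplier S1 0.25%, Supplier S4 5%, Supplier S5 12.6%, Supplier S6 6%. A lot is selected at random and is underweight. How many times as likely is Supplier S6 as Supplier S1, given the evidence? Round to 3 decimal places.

24.000

Since the prior is uniform, the posterior is proportional to the likelihood:
  Supplier S1: 0.0025
  Supplier S4: 0.05
  Supplier S5: 0.126
  Supplier S6: 0.06
Normalizing constant = 0.2385.
The ratio is 0.06 / 0.0025 (the normalizer cancels) = 24.000.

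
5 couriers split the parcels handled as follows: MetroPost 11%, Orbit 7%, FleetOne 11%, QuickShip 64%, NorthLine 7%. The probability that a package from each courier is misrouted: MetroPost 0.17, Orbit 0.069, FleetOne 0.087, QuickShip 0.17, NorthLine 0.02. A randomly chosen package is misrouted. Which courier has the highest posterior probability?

By Bayes' rule, posterior ∝ prior × likelihood:
  MetroPost: 0.11 × 0.17 = 0.0187
  Orbit: 0.07 × 0.069 = 0.00483
  FleetOne: 0.11 × 0.087 = 0.00957
  QuickShip: 0.64 × 0.17 = 0.1088
  NorthLine: 0.07 × 0.02 = 0.0014
Sum = 0.1433.
Largest term belongs to QuickShip, so QuickShip is most probable.

QuickShip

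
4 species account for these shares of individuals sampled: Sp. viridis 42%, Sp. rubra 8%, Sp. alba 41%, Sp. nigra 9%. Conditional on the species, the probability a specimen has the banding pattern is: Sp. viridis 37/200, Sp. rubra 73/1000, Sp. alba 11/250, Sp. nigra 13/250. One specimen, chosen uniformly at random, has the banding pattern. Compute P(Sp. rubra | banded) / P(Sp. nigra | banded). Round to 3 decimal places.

Unnormalized posteriors (prior × likelihood):
  Sp. viridis: 0.42 × 0.185 = 0.0777
  Sp. rubra: 0.08 × 0.073 = 0.00584
  Sp. alba: 0.41 × 0.044 = 0.01804
  Sp. nigra: 0.09 × 0.052 = 0.00468
Total = 0.10626.
The ratio is 0.00584 / 0.00468 (the normalizer cancels) = 1.248.

1.248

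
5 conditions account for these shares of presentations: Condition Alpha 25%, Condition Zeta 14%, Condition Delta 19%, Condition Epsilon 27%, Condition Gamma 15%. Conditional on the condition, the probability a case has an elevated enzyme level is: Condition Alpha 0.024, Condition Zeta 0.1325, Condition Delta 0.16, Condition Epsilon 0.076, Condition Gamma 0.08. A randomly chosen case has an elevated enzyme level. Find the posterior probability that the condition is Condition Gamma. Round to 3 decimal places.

0.137

By Bayes' rule, posterior ∝ prior × likelihood:
  Condition Alpha: 0.25 × 0.024 = 0.006
  Condition Zeta: 0.14 × 0.1325 = 0.01855
  Condition Delta: 0.19 × 0.16 = 0.0304
  Condition Epsilon: 0.27 × 0.076 = 0.02052
  Condition Gamma: 0.15 × 0.08 = 0.012
Sum = 0.08747.
P(Condition Gamma | evidence) = 0.012 / 0.08747 ≈ 0.137.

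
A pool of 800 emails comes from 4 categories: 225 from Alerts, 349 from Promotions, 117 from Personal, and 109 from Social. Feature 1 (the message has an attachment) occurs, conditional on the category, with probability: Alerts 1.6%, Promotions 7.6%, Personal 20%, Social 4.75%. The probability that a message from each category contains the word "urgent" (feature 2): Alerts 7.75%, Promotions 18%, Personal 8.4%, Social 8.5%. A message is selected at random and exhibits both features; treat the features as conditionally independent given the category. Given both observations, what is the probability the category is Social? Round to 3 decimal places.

0.059

Prior × likelihood for each hypothesis:
  Alerts: 0.28125 × 0.016 × 0.0775 = 0.00034875
  Promotions: 0.43625 × 0.076 × 0.18 = 0.0059679
  Personal: 0.14625 × 0.2 × 0.084 = 0.002457
  Social: 0.13625 × 0.0475 × 0.085 = 0.000550109375
Total = 0.009323759375.
P(Social | evidence) = 0.000550109375 / 0.009323759375 ≈ 0.059.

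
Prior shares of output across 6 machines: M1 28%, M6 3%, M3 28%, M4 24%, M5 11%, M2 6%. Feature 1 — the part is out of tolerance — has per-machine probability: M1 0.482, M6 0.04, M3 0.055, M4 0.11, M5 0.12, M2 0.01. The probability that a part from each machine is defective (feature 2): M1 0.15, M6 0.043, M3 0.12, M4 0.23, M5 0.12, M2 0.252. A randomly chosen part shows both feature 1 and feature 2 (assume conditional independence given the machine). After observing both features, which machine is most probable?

Prior × likelihood for each hypothesis:
  M1: 0.28 × 0.482 × 0.15 = 0.020244
  M6: 0.03 × 0.04 × 0.043 = 0.0000516
  M3: 0.28 × 0.055 × 0.12 = 0.001848
  M4: 0.24 × 0.11 × 0.23 = 0.006072
  M5: 0.11 × 0.12 × 0.12 = 0.001584
  M2: 0.06 × 0.01 × 0.252 = 0.0001512
Sum = 0.0299508.
Largest term belongs to M1, so M1 is most probable.

M1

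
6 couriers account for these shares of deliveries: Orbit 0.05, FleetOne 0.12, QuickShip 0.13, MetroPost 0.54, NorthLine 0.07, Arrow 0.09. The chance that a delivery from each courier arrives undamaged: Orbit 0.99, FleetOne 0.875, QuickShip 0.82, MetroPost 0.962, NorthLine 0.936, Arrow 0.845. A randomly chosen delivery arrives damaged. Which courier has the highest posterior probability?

Taking complements, P(damaged | each) = Orbit 0.01, FleetOne 0.125, QuickShip 0.18, MetroPost 0.038, NorthLine 0.064, Arrow 0.155.
Unnormalized posteriors (prior × likelihood):
  Orbit: 0.05 × 0.01 = 0.0005
  FleetOne: 0.12 × 0.125 = 0.015
  QuickShip: 0.13 × 0.18 = 0.0234
  MetroPost: 0.54 × 0.038 = 0.02052
  NorthLine: 0.07 × 0.064 = 0.00448
  Arrow: 0.09 × 0.155 = 0.01395
Normalizing constant = 0.07785.
Largest term belongs to QuickShip, so QuickShip is most probable.

QuickShip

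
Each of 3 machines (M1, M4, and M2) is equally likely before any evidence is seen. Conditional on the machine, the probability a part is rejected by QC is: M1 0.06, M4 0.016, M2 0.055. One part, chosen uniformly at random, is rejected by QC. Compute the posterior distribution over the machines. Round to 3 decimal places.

M1 0.458, M4 0.122, M2 0.420

Since the prior is uniform, the posterior is proportional to the likelihood:
  M1: 0.06
  M4: 0.016
  M2: 0.055
Normalizing constant = 0.131.
P(M1 | rejected) = 0.06/0.131 ≈ 0.458
P(M4 | rejected) = 0.016/0.131 ≈ 0.122
P(M2 | rejected) = 0.055/0.131 ≈ 0.420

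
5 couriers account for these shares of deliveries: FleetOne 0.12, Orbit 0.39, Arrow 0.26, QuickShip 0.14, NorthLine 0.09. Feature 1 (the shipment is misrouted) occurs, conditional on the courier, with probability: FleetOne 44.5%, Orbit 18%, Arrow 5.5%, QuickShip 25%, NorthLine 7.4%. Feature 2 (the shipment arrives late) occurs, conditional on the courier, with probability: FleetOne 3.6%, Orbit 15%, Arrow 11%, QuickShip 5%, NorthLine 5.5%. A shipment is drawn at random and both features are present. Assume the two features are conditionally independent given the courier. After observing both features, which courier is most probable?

Prior × likelihood for each hypothesis:
  FleetOne: 0.12 × 0.445 × 0.036 = 0.0019224
  Orbit: 0.39 × 0.18 × 0.15 = 0.01053
  Arrow: 0.26 × 0.055 × 0.11 = 0.001573
  QuickShip: 0.14 × 0.25 × 0.05 = 0.00175
  NorthLine: 0.09 × 0.074 × 0.055 = 0.0003663
Total = 0.0161417.
Largest term belongs to Orbit, so Orbit is most probable.

Orbit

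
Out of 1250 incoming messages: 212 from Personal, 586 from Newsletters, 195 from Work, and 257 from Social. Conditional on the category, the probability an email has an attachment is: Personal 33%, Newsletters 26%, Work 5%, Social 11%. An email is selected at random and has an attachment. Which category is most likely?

Prior × likelihood for each hypothesis:
  Personal: 0.1696 × 0.33 = 0.055968
  Newsletters: 0.4688 × 0.26 = 0.121888
  Work: 0.156 × 0.05 = 0.0078
  Social: 0.2056 × 0.11 = 0.022616
Sum = 0.208272.
Largest term belongs to Newsletters, so Newsletters is most probable.

Newsletters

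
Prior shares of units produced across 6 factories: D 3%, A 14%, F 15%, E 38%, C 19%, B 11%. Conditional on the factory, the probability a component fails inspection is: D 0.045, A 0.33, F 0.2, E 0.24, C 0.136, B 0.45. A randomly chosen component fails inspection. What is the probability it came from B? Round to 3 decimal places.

By Bayes' rule, posterior ∝ prior × likelihood:
  D: 0.03 × 0.045 = 0.00135
  A: 0.14 × 0.33 = 0.0462
  F: 0.15 × 0.2 = 0.03
  E: 0.38 × 0.24 = 0.0912
  C: 0.19 × 0.136 = 0.02584
  B: 0.11 × 0.45 = 0.0495
Total = 0.24409.
P(B | evidence) = 0.0495 / 0.24409 ≈ 0.203.

0.203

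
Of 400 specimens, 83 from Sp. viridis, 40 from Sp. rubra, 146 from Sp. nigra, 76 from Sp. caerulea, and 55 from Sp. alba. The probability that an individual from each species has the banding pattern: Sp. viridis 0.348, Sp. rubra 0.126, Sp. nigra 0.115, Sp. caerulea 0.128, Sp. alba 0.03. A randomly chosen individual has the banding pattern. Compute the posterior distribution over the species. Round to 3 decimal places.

By Bayes' rule, posterior ∝ prior × likelihood:
  Sp. viridis: 0.2075 × 0.348 = 0.07221
  Sp. rubra: 0.1 × 0.126 = 0.0126
  Sp. nigra: 0.365 × 0.115 = 0.041975
  Sp. caerulea: 0.19 × 0.128 = 0.02432
  Sp. alba: 0.1375 × 0.03 = 0.004125
Total = 0.15523.
P(Sp. viridis | banded) = 0.07221/0.15523 ≈ 0.465
P(Sp. rubra | banded) = 0.0126/0.15523 ≈ 0.081
P(Sp. nigra | banded) = 0.041975/0.15523 ≈ 0.270
P(Sp. caerulea | banded) = 0.02432/0.15523 ≈ 0.157
P(Sp. alba | banded) = 0.004125/0.15523 ≈ 0.027

Sp. viridis 0.465, Sp. rubra 0.081, Sp. nigra 0.270, Sp. caerulea 0.157, Sp. alba 0.027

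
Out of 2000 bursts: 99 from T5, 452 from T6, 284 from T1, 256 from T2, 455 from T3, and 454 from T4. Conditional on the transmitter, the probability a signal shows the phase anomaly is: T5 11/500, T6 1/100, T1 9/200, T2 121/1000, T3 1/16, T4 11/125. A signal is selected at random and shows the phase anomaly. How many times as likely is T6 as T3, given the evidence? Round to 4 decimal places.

Unnormalized posteriors (prior × likelihood):
  T5: 0.0495 × 0.022 = 0.001089
  T6: 0.226 × 0.01 = 0.00226
  T1: 0.142 × 0.045 = 0.00639
  T2: 0.128 × 0.121 = 0.015488
  T3: 0.2275 × 0.0625 = 0.01421875
  T4: 0.227 × 0.088 = 0.019976
Normalizing constant = 0.05942175.
The ratio is 0.00226 / 0.01421875 (the normalizer cancels) = 0.1589.

0.1589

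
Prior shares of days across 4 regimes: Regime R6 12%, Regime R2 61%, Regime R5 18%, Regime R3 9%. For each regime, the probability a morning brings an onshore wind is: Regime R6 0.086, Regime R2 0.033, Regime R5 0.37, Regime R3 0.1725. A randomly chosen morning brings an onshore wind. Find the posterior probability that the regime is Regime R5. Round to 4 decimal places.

0.5916

Unnormalized posteriors (prior × likelihood):
  Regime R6: 0.12 × 0.086 = 0.01032
  Regime R2: 0.61 × 0.033 = 0.02013
  Regime R5: 0.18 × 0.37 = 0.0666
  Regime R3: 0.09 × 0.1725 = 0.015525
Normalizing constant = 0.112575.
P(Regime R5 | evidence) = 0.0666 / 0.112575 ≈ 0.5916.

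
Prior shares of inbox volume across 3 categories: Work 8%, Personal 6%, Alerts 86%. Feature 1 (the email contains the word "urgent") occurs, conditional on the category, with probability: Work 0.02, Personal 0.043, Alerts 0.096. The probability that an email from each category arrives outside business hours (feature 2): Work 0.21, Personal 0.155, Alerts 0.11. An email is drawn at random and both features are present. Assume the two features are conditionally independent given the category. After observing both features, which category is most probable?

Alerts

Unnormalized posteriors (prior × likelihood):
  Work: 0.08 × 0.02 × 0.21 = 0.000336
  Personal: 0.06 × 0.043 × 0.155 = 0.0003999
  Alerts: 0.86 × 0.096 × 0.11 = 0.0090816
Sum = 0.0098175.
Largest term belongs to Alerts, so Alerts is most probable.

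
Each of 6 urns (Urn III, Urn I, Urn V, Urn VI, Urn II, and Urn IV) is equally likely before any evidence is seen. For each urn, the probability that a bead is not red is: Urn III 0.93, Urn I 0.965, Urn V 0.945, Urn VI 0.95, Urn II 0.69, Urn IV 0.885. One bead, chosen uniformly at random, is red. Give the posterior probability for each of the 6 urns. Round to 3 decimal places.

Taking complements, P(red | each) = Urn III 0.07, Urn I 0.035, Urn V 0.055, Urn VI 0.05, Urn II 0.31, Urn IV 0.115.
With a uniform prior (1/6 each), posterior ∝ likelihood:
  Urn III: 0.07
  Urn I: 0.035
  Urn V: 0.055
  Urn VI: 0.05
  Urn II: 0.31
  Urn IV: 0.115
Normalizing constant = 0.635.
P(Urn III | red) = 0.07/0.635 ≈ 0.110
P(Urn I | red) = 0.035/0.635 ≈ 0.055
P(Urn V | red) = 0.055/0.635 ≈ 0.087
P(Urn VI | red) = 0.05/0.635 ≈ 0.079
P(Urn II | red) = 0.31/0.635 ≈ 0.488
P(Urn IV | red) = 0.115/0.635 ≈ 0.181

Urn III 0.110, Urn I 0.055, Urn V 0.087, Urn VI 0.079, Urn II 0.488, Urn IV 0.181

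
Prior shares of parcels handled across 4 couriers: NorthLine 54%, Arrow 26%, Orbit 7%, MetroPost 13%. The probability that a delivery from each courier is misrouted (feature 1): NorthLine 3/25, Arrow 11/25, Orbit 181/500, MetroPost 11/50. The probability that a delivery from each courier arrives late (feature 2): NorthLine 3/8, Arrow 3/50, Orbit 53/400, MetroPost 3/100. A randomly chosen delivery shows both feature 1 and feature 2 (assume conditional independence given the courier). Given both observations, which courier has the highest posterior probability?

Prior × likelihood for each hypothesis:
  NorthLine: 0.54 × 0.12 × 0.375 = 0.0243
  Arrow: 0.26 × 0.44 × 0.06 = 0.006864
  Orbit: 0.07 × 0.362 × 0.1325 = 0.00335755
  MetroPost: 0.13 × 0.22 × 0.03 = 0.000858
Sum = 0.03537955.
Largest term belongs to NorthLine, so NorthLine is most probable.

NorthLine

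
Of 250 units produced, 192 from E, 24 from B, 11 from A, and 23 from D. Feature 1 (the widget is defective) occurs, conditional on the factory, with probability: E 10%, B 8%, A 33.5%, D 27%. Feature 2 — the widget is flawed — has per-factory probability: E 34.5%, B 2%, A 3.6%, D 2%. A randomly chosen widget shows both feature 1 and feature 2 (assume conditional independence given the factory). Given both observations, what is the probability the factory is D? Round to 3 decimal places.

0.018

Prior × likelihood for each hypothesis:
  E: 0.768 × 0.1 × 0.345 = 0.026496
  B: 0.096 × 0.08 × 0.02 = 0.0001536
  A: 0.044 × 0.335 × 0.036 = 0.00053064
  D: 0.092 × 0.27 × 0.02 = 0.0004968
Total = 0.02767704.
P(D | evidence) = 0.0004968 / 0.02767704 ≈ 0.018.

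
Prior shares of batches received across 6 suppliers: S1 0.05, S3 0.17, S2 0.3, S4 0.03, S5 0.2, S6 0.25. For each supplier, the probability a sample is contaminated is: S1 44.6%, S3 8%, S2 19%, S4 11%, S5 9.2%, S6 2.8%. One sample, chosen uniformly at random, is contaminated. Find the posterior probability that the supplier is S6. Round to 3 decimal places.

Compute prior × likelihood for every hypothesis:
  S1: 0.05 × 0.446 = 0.0223
  S3: 0.17 × 0.08 = 0.0136
  S2: 0.3 × 0.19 = 0.057
  S4: 0.03 × 0.11 = 0.0033
  S5: 0.2 × 0.092 = 0.0184
  S6: 0.25 × 0.028 = 0.007
Sum = 0.1216.
P(S6 | evidence) = 0.007 / 0.1216 ≈ 0.058.

0.058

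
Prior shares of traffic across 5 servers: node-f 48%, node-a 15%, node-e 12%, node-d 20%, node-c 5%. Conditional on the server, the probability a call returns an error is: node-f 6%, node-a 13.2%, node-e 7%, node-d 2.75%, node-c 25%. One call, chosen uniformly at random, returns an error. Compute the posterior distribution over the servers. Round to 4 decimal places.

Compute prior × likelihood for every hypothesis:
  node-f: 0.48 × 0.06 = 0.0288
  node-a: 0.15 × 0.132 = 0.0198
  node-e: 0.12 × 0.07 = 0.0084
  node-d: 0.2 × 0.0275 = 0.0055
  node-c: 0.05 × 0.25 = 0.0125
Normalizing constant = 0.075.
P(node-f | error) = 0.0288/0.075 ≈ 0.3840
P(node-a | error) = 0.0198/0.075 ≈ 0.2640
P(node-e | error) = 0.0084/0.075 ≈ 0.1120
P(node-d | error) = 0.0055/0.075 ≈ 0.0733
P(node-c | error) = 0.0125/0.075 ≈ 0.1667
(Check: 0.3840+0.2640+0.1120+0.0733+0.1667 = 1.0000.)

node-f 0.3840, node-a 0.2640, node-e 0.1120, node-d 0.0733, node-c 0.1667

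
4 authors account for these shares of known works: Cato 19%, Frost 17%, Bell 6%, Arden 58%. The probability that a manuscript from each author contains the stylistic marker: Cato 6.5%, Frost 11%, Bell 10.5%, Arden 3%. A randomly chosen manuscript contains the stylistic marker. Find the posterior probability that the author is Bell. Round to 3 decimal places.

0.115

By Bayes' rule, posterior ∝ prior × likelihood:
  Cato: 0.19 × 0.065 = 0.01235
  Frost: 0.17 × 0.11 = 0.0187
  Bell: 0.06 × 0.105 = 0.0063
  Arden: 0.58 × 0.03 = 0.0174
Sum = 0.05475.
P(Bell | evidence) = 0.0063 / 0.05475 ≈ 0.115.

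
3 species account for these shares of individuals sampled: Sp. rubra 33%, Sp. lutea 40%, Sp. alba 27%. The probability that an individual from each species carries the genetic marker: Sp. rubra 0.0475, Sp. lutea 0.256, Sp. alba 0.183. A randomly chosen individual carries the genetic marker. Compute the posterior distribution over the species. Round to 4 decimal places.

Prior × likelihood for each hypothesis:
  Sp. rubra: 0.33 × 0.0475 = 0.015675
  Sp. lutea: 0.4 × 0.256 = 0.1024
  Sp. alba: 0.27 × 0.183 = 0.04941
Total = 0.167485.
P(Sp. rubra | marker) = 0.015675/0.167485 ≈ 0.0936
P(Sp. lutea | marker) = 0.1024/0.167485 ≈ 0.6114
P(Sp. alba | marker) = 0.04941/0.167485 ≈ 0.2950
(Check: 0.0936+0.6114+0.2950 = 1.0000.)

Sp. rubra 0.0936, Sp. lutea 0.6114, Sp. alba 0.2950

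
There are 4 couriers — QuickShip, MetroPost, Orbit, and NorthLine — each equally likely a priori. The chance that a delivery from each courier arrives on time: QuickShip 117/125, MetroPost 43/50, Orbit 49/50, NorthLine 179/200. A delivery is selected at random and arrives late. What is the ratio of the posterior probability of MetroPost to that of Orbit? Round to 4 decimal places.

Taking complements, P(late | each) = QuickShip 0.064, MetroPost 0.14, Orbit 0.02, NorthLine 0.105.
With a uniform prior (1/4 each), posterior ∝ likelihood:
  QuickShip: 0.064
  MetroPost: 0.14
  Orbit: 0.02
  NorthLine: 0.105
Normalizing constant = 0.329.
The ratio is 0.14 / 0.02 (the normalizer cancels) = 7.0000.

7.0000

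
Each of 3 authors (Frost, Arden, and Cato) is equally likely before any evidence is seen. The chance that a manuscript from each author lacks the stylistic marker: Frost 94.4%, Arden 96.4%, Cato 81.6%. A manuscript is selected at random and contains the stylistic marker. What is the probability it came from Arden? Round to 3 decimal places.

Taking complements, P(marker | each) = Frost 0.056, Arden 0.036, Cato 0.184.
Since the prior is uniform, the posterior is proportional to the likelihood:
  Frost: 0.056
  Arden: 0.036
  Cato: 0.184
Sum = 0.276.
P(Arden | evidence) = 0.036 / 0.276 ≈ 0.130.

0.130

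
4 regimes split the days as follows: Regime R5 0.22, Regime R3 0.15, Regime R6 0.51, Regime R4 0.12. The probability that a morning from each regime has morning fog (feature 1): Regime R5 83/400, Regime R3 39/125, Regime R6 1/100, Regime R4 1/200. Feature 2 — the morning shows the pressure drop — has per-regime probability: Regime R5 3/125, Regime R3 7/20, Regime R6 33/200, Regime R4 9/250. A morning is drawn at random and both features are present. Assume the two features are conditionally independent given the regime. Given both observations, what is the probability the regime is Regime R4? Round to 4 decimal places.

Unnormalized posteriors (prior × likelihood):
  Regime R5: 0.22 × 0.2075 × 0.024 = 0.0010956
  Regime R3: 0.15 × 0.312 × 0.35 = 0.01638
  Regime R6: 0.51 × 0.01 × 0.165 = 0.0008415
  Regime R4: 0.12 × 0.005 × 0.036 = 0.0000216
Sum = 0.0183387.
P(Regime R4 | evidence) = 0.0000216 / 0.0183387 ≈ 0.0012.

0.0012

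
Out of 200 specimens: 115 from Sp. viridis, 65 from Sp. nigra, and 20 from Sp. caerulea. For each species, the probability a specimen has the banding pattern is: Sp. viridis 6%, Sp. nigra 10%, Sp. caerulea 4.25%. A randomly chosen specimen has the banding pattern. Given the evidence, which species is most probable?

Prior × likelihood for each hypothesis:
  Sp. viridis: 0.575 × 0.06 = 0.0345
  Sp. nigra: 0.325 × 0.1 = 0.0325
  Sp. caerulea: 0.1 × 0.0425 = 0.00425
Sum = 0.07125.
Largest term belongs to Sp. viridis, so Sp. viridis is most probable.

Sp. viridis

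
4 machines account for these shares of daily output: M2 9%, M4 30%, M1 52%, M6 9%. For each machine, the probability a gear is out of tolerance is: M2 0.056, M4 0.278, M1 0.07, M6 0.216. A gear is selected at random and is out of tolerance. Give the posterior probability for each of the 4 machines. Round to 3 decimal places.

M2 0.035, M4 0.578, M1 0.252, M6 0.135

By Bayes' rule, posterior ∝ prior × likelihood:
  M2: 0.09 × 0.056 = 0.00504
  M4: 0.3 × 0.278 = 0.0834
  M1: 0.52 × 0.07 = 0.0364
  M6: 0.09 × 0.216 = 0.01944
Total = 0.14428.
P(M2 | oversize) = 0.00504/0.14428 ≈ 0.035
P(M4 | oversize) = 0.0834/0.14428 ≈ 0.578
P(M1 | oversize) = 0.0364/0.14428 ≈ 0.252
P(M6 | oversize) = 0.01944/0.14428 ≈ 0.135
(Check: 0.035+0.578+0.252+0.135 = 1.000.)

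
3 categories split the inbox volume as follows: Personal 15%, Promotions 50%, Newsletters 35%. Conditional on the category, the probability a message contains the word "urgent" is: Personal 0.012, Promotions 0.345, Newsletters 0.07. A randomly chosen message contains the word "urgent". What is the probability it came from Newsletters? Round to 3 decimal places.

0.123

Unnormalized posteriors (prior × likelihood):
  Personal: 0.15 × 0.012 = 0.0018
  Promotions: 0.5 × 0.345 = 0.1725
  Newsletters: 0.35 × 0.07 = 0.0245
Normalizing constant = 0.1988.
P(Newsletters | evidence) = 0.0245 / 0.1988 ≈ 0.123.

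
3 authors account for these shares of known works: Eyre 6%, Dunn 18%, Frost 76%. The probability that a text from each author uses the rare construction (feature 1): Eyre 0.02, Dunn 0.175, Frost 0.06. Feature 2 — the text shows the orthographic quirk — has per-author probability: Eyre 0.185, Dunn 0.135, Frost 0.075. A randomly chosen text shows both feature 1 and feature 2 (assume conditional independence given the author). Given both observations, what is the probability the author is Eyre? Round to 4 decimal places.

0.0281

Compute prior × likelihood for every hypothesis:
  Eyre: 0.06 × 0.02 × 0.185 = 0.000222
  Dunn: 0.18 × 0.175 × 0.135 = 0.0042525
  Frost: 0.76 × 0.06 × 0.075 = 0.00342
Normalizing constant = 0.0078945.
P(Eyre | evidence) = 0.000222 / 0.0078945 ≈ 0.0281.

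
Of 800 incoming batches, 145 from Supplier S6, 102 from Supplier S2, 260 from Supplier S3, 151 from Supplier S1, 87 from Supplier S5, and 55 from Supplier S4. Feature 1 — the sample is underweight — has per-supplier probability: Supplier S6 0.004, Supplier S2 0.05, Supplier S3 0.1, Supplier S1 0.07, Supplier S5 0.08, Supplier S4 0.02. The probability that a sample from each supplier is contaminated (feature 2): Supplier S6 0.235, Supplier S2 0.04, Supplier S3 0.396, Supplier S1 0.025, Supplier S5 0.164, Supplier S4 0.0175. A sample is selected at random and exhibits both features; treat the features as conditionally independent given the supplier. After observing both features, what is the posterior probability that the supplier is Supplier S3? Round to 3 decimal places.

Unnormalized posteriors (prior × likelihood):
  Supplier S6: 0.18125 × 0.004 × 0.235 = 0.000170375
  Supplier S2: 0.1275 × 0.05 × 0.04 = 0.000255
  Supplier S3: 0.325 × 0.1 × 0.396 = 0.01287
  Supplier S1: 0.18875 × 0.07 × 0.025 = 0.0003303125
  Supplier S5: 0.10875 × 0.08 × 0.164 = 0.0014268
  Supplier S4: 0.06875 × 0.02 × 0.0175 = 0.0000240625
Total = 0.01507655.
P(Supplier S3 | evidence) = 0.01287 / 0.01507655 ≈ 0.854.

0.854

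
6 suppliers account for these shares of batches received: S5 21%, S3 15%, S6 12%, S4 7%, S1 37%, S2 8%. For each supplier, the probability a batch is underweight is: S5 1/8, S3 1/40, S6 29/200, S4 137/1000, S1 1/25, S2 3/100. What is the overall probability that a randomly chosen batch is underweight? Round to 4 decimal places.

0.0742

Prior × likelihood for each hypothesis:
  S5: 0.21 × 0.125 = 0.02625
  S3: 0.15 × 0.025 = 0.00375
  S6: 0.12 × 0.145 = 0.0174
  S4: 0.07 × 0.137 = 0.00959
  S1: 0.37 × 0.04 = 0.0148
  S2: 0.08 × 0.03 = 0.0024
P(underweight) = 0.02625 + 0.00375 + 0.0174 + 0.00959 + 0.0148 + 0.0024 = 0.07419 → 0.0742.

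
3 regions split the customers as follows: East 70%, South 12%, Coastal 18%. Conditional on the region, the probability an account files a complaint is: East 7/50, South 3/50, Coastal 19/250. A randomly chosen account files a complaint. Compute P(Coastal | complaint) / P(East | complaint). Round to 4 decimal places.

0.1396

Compute prior × likelihood for every hypothesis:
  East: 0.7 × 0.14 = 0.098
  South: 0.12 × 0.06 = 0.0072
  Coastal: 0.18 × 0.076 = 0.01368
Normalizing constant = 0.11888.
The ratio is 0.01368 / 0.098 (the normalizer cancels) = 0.1396.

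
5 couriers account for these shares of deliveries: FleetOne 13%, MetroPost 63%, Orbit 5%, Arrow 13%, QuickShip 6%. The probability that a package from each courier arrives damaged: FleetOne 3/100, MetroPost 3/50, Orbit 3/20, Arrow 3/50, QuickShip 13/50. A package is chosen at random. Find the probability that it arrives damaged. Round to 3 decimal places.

0.073

By Bayes' rule, posterior ∝ prior × likelihood:
  FleetOne: 0.13 × 0.03 = 0.0039
  MetroPost: 0.63 × 0.06 = 0.0378
  Orbit: 0.05 × 0.15 = 0.0075
  Arrow: 0.13 × 0.06 = 0.0078
  QuickShip: 0.06 × 0.26 = 0.0156
P(damaged) = 0.0039 + 0.0378 + 0.0075 + 0.0078 + 0.0156 = 0.0726 → 0.073.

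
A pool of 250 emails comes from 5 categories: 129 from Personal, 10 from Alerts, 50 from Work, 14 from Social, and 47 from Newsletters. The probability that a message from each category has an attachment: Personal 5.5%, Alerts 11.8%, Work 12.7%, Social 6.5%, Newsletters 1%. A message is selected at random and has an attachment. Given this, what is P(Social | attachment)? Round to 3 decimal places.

0.057

By Bayes' rule, posterior ∝ prior × likelihood:
  Personal: 0.516 × 0.055 = 0.02838
  Alerts: 0.04 × 0.118 = 0.00472
  Work: 0.2 × 0.127 = 0.0254
  Social: 0.056 × 0.065 = 0.00364
  Newsletters: 0.188 × 0.01 = 0.00188
Total = 0.06402.
P(Social | evidence) = 0.00364 / 0.06402 ≈ 0.057.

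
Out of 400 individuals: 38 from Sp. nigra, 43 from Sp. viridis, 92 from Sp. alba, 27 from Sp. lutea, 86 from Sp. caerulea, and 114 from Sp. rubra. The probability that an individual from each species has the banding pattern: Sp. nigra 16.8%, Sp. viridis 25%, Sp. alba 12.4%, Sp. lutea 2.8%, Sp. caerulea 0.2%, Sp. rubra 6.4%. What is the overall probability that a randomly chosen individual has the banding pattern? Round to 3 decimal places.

Unnormalized posteriors (prior × likelihood):
  Sp. nigra: 0.095 × 0.168 = 0.01596
  Sp. viridis: 0.1075 × 0.25 = 0.026875
  Sp. alba: 0.23 × 0.124 = 0.02852
  Sp. lutea: 0.0675 × 0.028 = 0.00189
  Sp. caerulea: 0.215 × 0.002 = 0.00043
  Sp. rubra: 0.285 × 0.064 = 0.01824
P(banded) = 0.01596 + 0.026875 + 0.02852 + 0.00189 + 0.00043 + 0.01824 = 0.091915 → 0.092.

0.092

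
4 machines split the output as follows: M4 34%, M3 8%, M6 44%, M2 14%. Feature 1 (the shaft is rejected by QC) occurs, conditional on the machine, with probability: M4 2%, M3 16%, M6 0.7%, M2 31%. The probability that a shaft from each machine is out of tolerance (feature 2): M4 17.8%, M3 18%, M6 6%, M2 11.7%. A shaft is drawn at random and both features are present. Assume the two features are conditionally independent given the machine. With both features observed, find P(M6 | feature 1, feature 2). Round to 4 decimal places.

Compute prior × likelihood for every hypothesis:
  M4: 0.34 × 0.02 × 0.178 = 0.0012104
  M3: 0.08 × 0.16 × 0.18 = 0.002304
  M6: 0.44 × 0.007 × 0.06 = 0.0001848
  M2: 0.14 × 0.31 × 0.117 = 0.0050778
Sum = 0.008777.
P(M6 | evidence) = 0.0001848 / 0.008777 ≈ 0.0211.

0.0211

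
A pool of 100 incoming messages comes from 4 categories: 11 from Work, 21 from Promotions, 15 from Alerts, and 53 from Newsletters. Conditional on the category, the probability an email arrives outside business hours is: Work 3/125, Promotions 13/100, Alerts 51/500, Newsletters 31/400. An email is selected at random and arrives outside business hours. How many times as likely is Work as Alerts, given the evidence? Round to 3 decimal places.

Unnormalized posteriors (prior × likelihood):
  Work: 0.11 × 0.024 = 0.00264
  Promotions: 0.21 × 0.13 = 0.0273
  Alerts: 0.15 × 0.102 = 0.0153
  Newsletters: 0.53 × 0.0775 = 0.041075
Total = 0.086315.
The ratio is 0.00264 / 0.0153 (the normalizer cancels) = 0.173.

0.173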